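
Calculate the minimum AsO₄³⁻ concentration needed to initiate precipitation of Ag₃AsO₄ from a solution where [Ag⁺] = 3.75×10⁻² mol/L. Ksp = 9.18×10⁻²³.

1.74×10⁻¹⁸ M

Precipitation of each salt begins when its ion product equals Ksp.
Ag₃AsO₄(s) ⇌ 3 Ag⁺(aq) + AsO₄³⁻(aq)
Ksp = [Ag⁺]^3[AsO₄³⁻] = [AsO₄³⁻](3.75×10⁻²)^3
[AsO₄³⁻] = 9.18×10⁻²³ / (3.75×10⁻²)^3 = 1.74×10⁻¹⁸
[AsO₄³⁻] = 1.74×10⁻¹⁸ mol/L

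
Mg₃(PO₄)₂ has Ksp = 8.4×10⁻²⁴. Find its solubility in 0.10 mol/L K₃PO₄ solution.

3.1×10⁻⁸ M

Mg₃(PO₄)₂(s) ⇌ 3 Mg²⁺(aq) + 2 PO₄³⁻(aq)
The solution already contains PO₄³⁻ at 0.10 mol/L. Let s be the molar solubility of Mg₃(PO₄)₂.
[PO₄³⁻] ≈ 0.10 mol/L (common ion dominates); [Mg²⁺] = 3s.
Ksp = [Mg²⁺]^3[PO₄³⁻]^2 = (3s)^3(0.10)^2
(3s)^3 = 8.4×10⁻²⁴ / (0.10)^2 = 8.4×10⁻²²
s = 3.1×10⁻⁸ mol/L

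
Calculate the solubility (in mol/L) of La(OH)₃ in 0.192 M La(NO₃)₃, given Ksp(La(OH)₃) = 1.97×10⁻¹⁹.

La(OH)₃(s) ⇌ La³⁺(aq) + 3 OH⁻(aq)
With La³⁺ already at 0.192 M and s small, take [La³⁺] ≈ 0.192 M and [OH⁻] = 3s.
Ksp = [La³⁺][OH⁻]^3 = (0.192)(3s)^3
(3s)^3 = 1.97×10⁻¹⁹ / (0.192) = 1.03×10⁻¹⁸
s = 3.36×10⁻⁷ M

3.36×10⁻⁷ M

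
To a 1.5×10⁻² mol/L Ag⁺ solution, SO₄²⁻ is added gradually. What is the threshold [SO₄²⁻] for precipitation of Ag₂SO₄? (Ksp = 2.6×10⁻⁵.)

Precipitation of each salt begins when its ion product equals Ksp.
Ag₂SO₄(s) ⇌ 2 Ag⁺(aq) + SO₄²⁻(aq)
Ksp = [Ag⁺]^2[SO₄²⁻] = [SO₄²⁻](1.5×10⁻²)^2
[SO₄²⁻] = 2.6×10⁻⁵ / (1.5×10⁻²)^2 = 0.12
[SO₄²⁻] = 0.12 mol/L

0.12 M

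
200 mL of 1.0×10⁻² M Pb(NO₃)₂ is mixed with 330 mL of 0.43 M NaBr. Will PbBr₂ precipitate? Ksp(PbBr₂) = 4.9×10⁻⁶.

Total volume after mixing = 200 + 330 = 530 mL.
[Pb²⁺] = (1.0×10⁻²)(200)/530 = 3.8×10⁻³ M
[Br⁻] = (0.43)(330)/530 = 0.27 M
Q = [Pb²⁺][Br⁻]^2 = 2.7×10⁻⁴
Since Q (2.7×10⁻⁴) exceeds Ksp (4.9×10⁻⁶), PbBr₂ will precipitate.

Yes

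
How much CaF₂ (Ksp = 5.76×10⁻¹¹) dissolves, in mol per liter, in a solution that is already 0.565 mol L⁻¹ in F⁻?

1.80×10⁻¹⁰ M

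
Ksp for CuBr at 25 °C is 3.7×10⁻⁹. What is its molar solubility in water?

6.1×10⁻⁵ M

CuBr(s) ⇌ Cu⁺(aq) + Br⁻(aq)
If s mol/L of CuBr dissolves, [Cu⁺] = s and [Br⁻] = s.
Ksp = [Cu⁺][Br⁻] = s · s = s^2
s^2 = 3.7×10⁻⁹
s = 6.1×10⁻⁵ mol L⁻¹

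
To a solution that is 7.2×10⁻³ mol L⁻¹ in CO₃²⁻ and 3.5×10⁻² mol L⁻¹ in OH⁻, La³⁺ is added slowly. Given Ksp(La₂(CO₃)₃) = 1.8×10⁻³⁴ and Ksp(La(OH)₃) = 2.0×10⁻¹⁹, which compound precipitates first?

Precipitation of each salt begins when its ion product equals Ksp.
For La₂(CO₃)₃: [La³⁺] = (Ksp/[CO₃²⁻]^3)^(1/2) = 2.2×10⁻¹⁴ mol L⁻¹
For La(OH)₃: [La³⁺] = (Ksp/[OH⁻]^3) = 4.7×10⁻¹⁵ mol L⁻¹
Since La(OH)₃ needs less La³⁺ to reach saturation, it precipitates first.

La(OH)₃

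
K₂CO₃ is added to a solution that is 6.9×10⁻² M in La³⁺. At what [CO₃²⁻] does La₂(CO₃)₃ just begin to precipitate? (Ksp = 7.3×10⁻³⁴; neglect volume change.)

5.4×10⁻¹¹ M

The threshold for precipitation is Q = Ksp.
La₂(CO₃)₃(s) ⇌ 2 La³⁺(aq) + 3 CO₃²⁻(aq)
Ksp = [La³⁺]^2[CO₃²⁻]^3 = [CO₃²⁻]^3(6.9×10⁻²)^2
[CO₃²⁻]^3 = 7.3×10⁻³⁴ / (6.9×10⁻²)^2 = 1.5×10⁻³¹
[CO₃²⁻] = 5.4×10⁻¹¹ M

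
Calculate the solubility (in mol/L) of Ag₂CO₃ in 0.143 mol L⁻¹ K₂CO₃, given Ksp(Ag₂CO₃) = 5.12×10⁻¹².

Ag₂CO₃(s) ⇌ 2 Ag⁺(aq) + CO₃²⁻(aq)
With CO₃²⁻ already at 0.143 mol L⁻¹ and s small, take [CO₃²⁻] ≈ 0.143 mol L⁻¹ and [Ag⁺] = 2s.
Ksp = [Ag⁺]^2[CO₃²⁻] = (2s)^2(0.143)
(2s)^2 = 5.12×10⁻¹² / (0.143) = 3.58×10⁻¹¹
s = 2.99×10⁻⁶ mol L⁻¹

2.99×10⁻⁶ M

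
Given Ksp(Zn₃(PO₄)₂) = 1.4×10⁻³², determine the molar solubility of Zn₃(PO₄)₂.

1.7×10⁻⁷ M

Zn₃(PO₄)₂(s) ⇌ 3 Zn²⁺(aq) + 2 PO₄³⁻(aq)
With molar solubility s: [Zn²⁺] = 3s, [PO₄³⁻] = 2s.
Ksp = [Zn²⁺]^3[PO₄³⁻]^2 = (3s)^3 · (2s)^2 = 108s^5
108s^5 = 1.4×10⁻³²  ⇒  s^5 = 1.3×10⁻³⁴
Taking the 5th root, s = 1.7×10⁻⁷ mol/L.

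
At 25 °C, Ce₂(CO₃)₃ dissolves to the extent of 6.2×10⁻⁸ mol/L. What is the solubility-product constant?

Ksp = 9.9×10⁻³⁵

Ce₂(CO₃)₃(s) ⇌ 2 Ce³⁺(aq) + 3 CO₃²⁻(aq)
For each mole of Ce₂(CO₃)₃ that dissolves per liter, [Ce³⁺] = 2s and [CO₃²⁻] = 3s; let s denote this solubility.
Ksp = [Ce³⁺]^2[CO₃²⁻]^3 = (2s)^2 · (3s)^3 = 108s^5
Ksp = 108 × (6.2×10⁻⁸)^5 = 9.9×10⁻³⁵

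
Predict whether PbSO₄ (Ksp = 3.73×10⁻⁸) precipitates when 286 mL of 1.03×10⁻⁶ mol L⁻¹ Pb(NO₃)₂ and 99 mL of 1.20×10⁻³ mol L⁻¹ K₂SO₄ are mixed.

Total volume after mixing = 286 + 99 = 385 mL.
[Pb²⁺] = (1.03×10⁻⁶)(286)/385 = 7.65×10⁻⁷ mol L⁻¹
[SO₄²⁻] = (1.20×10⁻³)(99)/385 = 3.09×10⁻⁴ mol L⁻¹
Q = [Pb²⁺][SO₄²⁻] = 2.36×10⁻¹⁰
Q = 2.36×10⁻¹⁰ < Ksp = 3.73×10⁻⁸, so the solution is unsaturated and no precipitate forms.

No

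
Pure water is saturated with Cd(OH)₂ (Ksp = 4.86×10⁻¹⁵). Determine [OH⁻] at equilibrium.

Cd(OH)₂(s) ⇌ Cd²⁺(aq) + 2 OH⁻(aq)
With molar solubility s: [Cd²⁺] = s, [OH⁻] = 2s.
Ksp = [Cd²⁺][OH⁻]^2 = s · (2s)^2 = 4s^3 = 4.86×10⁻¹⁵
s = 1.07×10⁻⁵ mol L⁻¹
[OH⁻] = 2s = 2.13×10⁻⁵ mol L⁻¹

2.13×10⁻⁵ M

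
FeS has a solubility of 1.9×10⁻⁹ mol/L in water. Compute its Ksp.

FeS(s) ⇌ Fe²⁺(aq) + S²⁻(aq)
If s mol/L of FeS dissolves, [Fe²⁺] = s and [S²⁻] = s.
Ksp = [Fe²⁺][S²⁻] = s · s = s^2
Ksp = (1.9×10⁻⁹)^2 = 3.6×10⁻¹⁸

Ksp = 3.6×10⁻¹⁸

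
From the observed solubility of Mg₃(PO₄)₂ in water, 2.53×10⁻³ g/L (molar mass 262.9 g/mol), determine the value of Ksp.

Ksp = 8.91×10⁻²⁴

s = (2.53×10⁻³ g L⁻¹)/(262.9 g mol⁻¹) = 9.6234×10⁻⁶ M
Mg₃(PO₄)₂(s) ⇌ 3 Mg²⁺(aq) + 2 PO₄³⁻(aq)
With molar solubility s: [Mg²⁺] = 3s, [PO₄³⁻] = 2s.
Ksp = [Mg²⁺]^3[PO₄³⁻]^2 = (3s)^3 · (2s)^2 = 108s^5
Ksp = 108 × (9.6234×10⁻⁶)^5 = 8.91×10⁻²⁴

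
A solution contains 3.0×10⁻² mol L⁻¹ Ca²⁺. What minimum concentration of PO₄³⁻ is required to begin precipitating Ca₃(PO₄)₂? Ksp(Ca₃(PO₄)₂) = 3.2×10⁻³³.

A salt starts to precipitate once the ion product Q reaches its Ksp.
Ca₃(PO₄)₂(s) ⇌ 3 Ca²⁺(aq) + 2 PO₄³⁻(aq)
Ksp = [Ca²⁺]^3[PO₄³⁻]^2 = [PO₄³⁻]^2(3.0×10⁻²)^3
[PO₄³⁻]^2 = 3.2×10⁻³³ / (3.0×10⁻²)^3 = 1.2×10⁻²⁸
[PO₄³⁻] = 1.1×10⁻¹⁴ mol L⁻¹

1.1×10⁻¹⁴ M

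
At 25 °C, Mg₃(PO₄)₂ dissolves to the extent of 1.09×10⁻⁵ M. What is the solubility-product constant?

Ksp = 1.66×10⁻²³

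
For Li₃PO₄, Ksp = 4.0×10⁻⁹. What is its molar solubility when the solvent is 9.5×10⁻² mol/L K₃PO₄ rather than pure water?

1.2×10⁻³ M

Li₃PO₄(s) ⇌ 3 Li⁺(aq) + PO₄³⁻(aq)
Let s be the solubility of Li₃PO₄ here. The common ion gives [PO₄³⁻] ≈ 9.5×10⁻² mol/L, and [Li⁺] = 3s.
Ksp = [Li⁺]^3[PO₄³⁻] = (3s)^3(9.5×10⁻²)
(3s)^3 = 4.0×10⁻⁹ / (9.5×10⁻²) = 4.2×10⁻⁸
s = 1.2×10⁻³ mol/L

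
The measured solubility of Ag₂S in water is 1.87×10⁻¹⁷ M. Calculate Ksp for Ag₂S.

Ksp = 2.62×10⁻⁵⁰

Ag₂S(s) ⇌ 2 Ag⁺(aq) + S²⁻(aq)
Let s be the molar solubility. Then [Ag⁺] = 2s and [S²⁻] = s.
Ksp = [Ag⁺]^2[S²⁻] = (2s)^2 · s = 4s^3
Ksp = 4 × (1.87×10⁻¹⁷)^3 = 2.62×10⁻⁵⁰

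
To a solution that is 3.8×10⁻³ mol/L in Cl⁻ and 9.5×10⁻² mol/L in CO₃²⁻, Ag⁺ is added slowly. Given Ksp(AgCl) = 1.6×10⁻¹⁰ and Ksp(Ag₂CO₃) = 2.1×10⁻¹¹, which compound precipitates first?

Each salt precipitates once Q = Ksp for that salt.
For AgCl: [Ag⁺] = (Ksp/[Cl⁻]) = 4.2×10⁻⁸ mol/L
For Ag₂CO₃: [Ag⁺] = (Ksp/[CO₃²⁻])^(1/2) = 1.5×10⁻⁵ mol/L
Since AgCl needs less Ag⁺ to reach saturation, it precipitates first.

AgCl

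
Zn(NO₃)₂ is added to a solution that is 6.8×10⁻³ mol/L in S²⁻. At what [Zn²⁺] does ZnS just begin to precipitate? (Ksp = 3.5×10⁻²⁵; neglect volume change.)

Precipitation begins when Q = Ksp.
ZnS(s) ⇌ Zn²⁺(aq) + S²⁻(aq)
Ksp = [Zn²⁺][S²⁻] = [Zn²⁺](6.8×10⁻³)
[Zn²⁺] = 3.5×10⁻²⁵ / (6.8×10⁻³) = 5.1×10⁻²³
[Zn²⁺] = 5.1×10⁻²³ mol/L

5.1×10⁻²³ M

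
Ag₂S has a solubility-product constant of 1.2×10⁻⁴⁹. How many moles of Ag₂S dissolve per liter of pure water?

3.1×10⁻¹⁷ M

Ag₂S(s) ⇌ 2 Ag⁺(aq) + S²⁻(aq)
Call the molar solubility s, so that [Ag⁺] = 2s and [S²⁻] = s.
Ksp = [Ag⁺]^2[S²⁻] = (2s)^2 · s = 4s^3
4s^3 = 1.2×10⁻⁴⁹  ⇒  s^3 = 3.0×10⁻⁵⁰
s = 3.1×10⁻¹⁷ M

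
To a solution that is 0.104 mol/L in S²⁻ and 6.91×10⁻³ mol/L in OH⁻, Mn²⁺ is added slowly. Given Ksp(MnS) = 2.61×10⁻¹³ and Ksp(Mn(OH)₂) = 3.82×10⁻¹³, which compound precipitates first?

Each salt precipitates once Q = Ksp for that salt.
For MnS: [Mn²⁺] = (Ksp/[S²⁻]) = 2.51×10⁻¹² mol/L
For Mn(OH)₂: [Mn²⁺] = (Ksp/[OH⁻]^2) = 8.00×10⁻⁹ mol/L
The smaller threshold [Mn²⁺] is reached first, so MnS precipitates first.

MnS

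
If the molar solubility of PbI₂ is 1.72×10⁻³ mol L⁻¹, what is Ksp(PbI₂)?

PbI₂(s) ⇌ Pb²⁺(aq) + 2 I⁻(aq)
Call the molar solubility s, so that [Pb²⁺] = s and [I⁻] = 2s.
Ksp = [Pb²⁺][I⁻]^2 = s · (2s)^2 = 4s^3
Ksp = 4 × (1.72×10⁻³)^3 = 2.04×10⁻⁸

Ksp = 2.04×10⁻⁸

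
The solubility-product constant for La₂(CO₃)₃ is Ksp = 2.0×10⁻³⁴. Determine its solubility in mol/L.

La₂(CO₃)₃(s) ⇌ 2 La³⁺(aq) + 3 CO₃²⁻(aq)
With molar solubility s: [La³⁺] = 2s, [CO₃²⁻] = 3s.
Ksp = [La³⁺]^2[CO₃²⁻]^3 = (2s)^2 · (3s)^3 = 108s^5
108s^5 = 2.0×10⁻³⁴  ⇒  s^5 = 1.9×10⁻³⁶
s = (1.9×10⁻³⁶)^(1/5) = 7.1×10⁻⁸ mol L⁻¹

7.1×10⁻⁸ M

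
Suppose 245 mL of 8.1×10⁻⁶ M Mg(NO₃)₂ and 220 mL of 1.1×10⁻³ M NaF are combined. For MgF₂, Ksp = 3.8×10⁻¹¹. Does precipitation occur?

Total volume after mixing = 245 + 220 = 465 mL.
[Mg²⁺] = (8.1×10⁻⁶)(245)/465 = 4.3×10⁻⁶ M
[F⁻] = (1.1×10⁻³)(220)/465 = 5.2×10⁻⁴ M
Q = [Mg²⁺][F⁻]^2 = 1.2×10⁻¹²
Q < Ksp (1.2×10⁻¹² vs 3.8×10⁻¹¹); the solution remains unsaturated and no precipitate forms.

No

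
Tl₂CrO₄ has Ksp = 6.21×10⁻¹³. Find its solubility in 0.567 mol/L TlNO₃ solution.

1.93×10⁻¹² M

Tl₂CrO₄(s) ⇌ 2 Tl⁺(aq) + CrO₄²⁻(aq)
With Tl⁺ already at 0.567 mol/L and s small, take [Tl⁺] ≈ 0.567 mol/L and [CrO₄²⁻] = s.
Ksp = [Tl⁺]^2[CrO₄²⁻] = (0.567)^2s
s = 6.21×10⁻¹³ / (0.567)^2 = 1.93×10⁻¹²
s = 1.93×10⁻¹² mol/L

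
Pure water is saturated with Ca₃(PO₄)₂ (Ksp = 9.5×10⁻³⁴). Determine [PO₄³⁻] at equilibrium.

1.9×10⁻⁷ M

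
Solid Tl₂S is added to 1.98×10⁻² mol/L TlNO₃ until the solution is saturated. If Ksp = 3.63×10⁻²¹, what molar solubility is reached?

Tl₂S(s) ⇌ 2 Tl⁺(aq) + S²⁻(aq)
With Tl⁺ already at 1.98×10⁻² mol/L and s small, take [Tl⁺] ≈ 1.98×10⁻² mol/L and [S²⁻] = s.
Ksp = [Tl⁺]^2[S²⁻] = (1.98×10⁻²)^2s
s = 3.63×10⁻²¹ / (1.98×10⁻²)^2 = 9.26×10⁻¹⁸
s = 9.26×10⁻¹⁸ mol/L

9.26×10⁻¹⁸ M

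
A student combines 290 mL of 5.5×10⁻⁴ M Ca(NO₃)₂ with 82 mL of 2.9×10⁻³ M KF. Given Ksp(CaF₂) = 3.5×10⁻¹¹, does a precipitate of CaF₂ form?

Yes

The combined volume is 372 mL.
[Ca²⁺] = (5.5×10⁻⁴)(290)/372 = 4.3×10⁻⁴ M
[F⁻] = (2.9×10⁻³)(82)/372 = 6.4×10⁻⁴ M
Q = [Ca²⁺][F⁻]^2 = 1.8×10⁻¹⁰
Since Q (1.8×10⁻¹⁰) exceeds Ksp (3.5×10⁻¹¹), CaF₂ will precipitate.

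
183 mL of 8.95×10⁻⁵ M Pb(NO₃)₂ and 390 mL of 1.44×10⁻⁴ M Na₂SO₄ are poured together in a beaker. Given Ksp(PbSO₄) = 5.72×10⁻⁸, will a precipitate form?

The combined volume is 573 mL.
[Pb²⁺] = (8.95×10⁻⁵)(183)/573 = 2.86×10⁻⁵ M
[SO₄²⁻] = (1.44×10⁻⁴)(390)/573 = 9.80×10⁻⁵ M
Q = [Pb²⁺][SO₄²⁻] = 2.80×10⁻⁹
Q < Ksp (2.80×10⁻⁹ vs 5.72×10⁻⁸); the solution remains unsaturated and no precipitate forms.

No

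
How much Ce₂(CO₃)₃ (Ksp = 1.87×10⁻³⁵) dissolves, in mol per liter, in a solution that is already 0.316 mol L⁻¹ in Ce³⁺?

1.91×10⁻¹² M

Ce₂(CO₃)₃(s) ⇌ 2 Ce³⁺(aq) + 3 CO₃²⁻(aq)
Let s be the solubility of Ce₂(CO₃)₃ here. The common ion gives [Ce³⁺] ≈ 0.316 mol L⁻¹, and [CO₃²⁻] = 3s.
Ksp = [Ce³⁺]^2[CO₃²⁻]^3 = (0.316)^2(3s)^3
(3s)^3 = 1.87×10⁻³⁵ / (0.316)^2 = 1.87×10⁻³⁴
s = 1.91×10⁻¹² mol L⁻¹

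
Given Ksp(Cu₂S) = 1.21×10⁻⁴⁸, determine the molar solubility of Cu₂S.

Cu₂S(s) ⇌ 2 Cu⁺(aq) + S²⁻(aq)
With molar solubility s: [Cu⁺] = 2s, [S²⁻] = s.
Ksp = [Cu⁺]^2[S²⁻] = (2s)^2 · s = 4s^3
4s^3 = 1.21×10⁻⁴⁸  ⇒  s^3 = 3.03×10⁻⁴⁹
s = 6.71×10⁻¹⁷ mol/L

6.71×10⁻¹⁷ M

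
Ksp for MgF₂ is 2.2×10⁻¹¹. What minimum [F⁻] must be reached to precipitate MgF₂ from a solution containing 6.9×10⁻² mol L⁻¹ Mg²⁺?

1.8×10⁻⁵ M

A salt starts to precipitate once the ion product Q reaches its Ksp.
MgF₂(s) ⇌ Mg²⁺(aq) + 2 F⁻(aq)
Ksp = [Mg²⁺][F⁻]^2 = [F⁻]^2(6.9×10⁻²)
[F⁻]^2 = 2.2×10⁻¹¹ / (6.9×10⁻²) = 3.2×10⁻¹⁰
[F⁻] = 1.8×10⁻⁵ mol L⁻¹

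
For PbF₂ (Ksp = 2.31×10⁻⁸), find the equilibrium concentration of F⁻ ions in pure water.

3.59×10⁻³ M

PbF₂(s) ⇌ Pb²⁺(aq) + 2 F⁻(aq)
Let s be the molar solubility. Then [Pb²⁺] = s and [F⁻] = 2s.
Ksp = [Pb²⁺][F⁻]^2 = s · (2s)^2 = 4s^3 = 2.31×10⁻⁸
s = 1.79×10⁻³ M
[F⁻] = 2s = 3.59×10⁻³ M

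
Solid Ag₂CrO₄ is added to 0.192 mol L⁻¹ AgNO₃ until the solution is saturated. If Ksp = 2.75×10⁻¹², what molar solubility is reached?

7.46×10⁻¹¹ M

Ag₂CrO₄(s) ⇌ 2 Ag⁺(aq) + CrO₄²⁻(aq)
Ag⁺ is already present at 0.192 mol L⁻¹. If s mol/L of Ag₂CrO₄ dissolves, [CrO₄²⁻] = s while [Ag⁺] ≈ 0.192 mol L⁻¹.
Ksp = [Ag⁺]^2[CrO₄²⁻] = (0.192)^2s
s = 2.75×10⁻¹² / (0.192)^2 = 7.46×10⁻¹¹
s = 7.46×10⁻¹¹ mol L⁻¹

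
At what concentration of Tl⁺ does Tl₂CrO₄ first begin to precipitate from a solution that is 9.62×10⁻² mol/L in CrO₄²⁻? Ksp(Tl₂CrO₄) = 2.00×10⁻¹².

4.56×10⁻⁶ M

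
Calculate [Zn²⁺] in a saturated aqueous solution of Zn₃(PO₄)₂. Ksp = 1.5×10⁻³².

5.1×10⁻⁷ M

Zn₃(PO₄)₂(s) ⇌ 3 Zn²⁺(aq) + 2 PO₄³⁻(aq)
With molar solubility s: [Zn²⁺] = 3s, [PO₄³⁻] = 2s.
Ksp = [Zn²⁺]^3[PO₄³⁻]^2 = (3s)^3 · (2s)^2 = 108s^5 = 1.5×10⁻³²
s = 1.7×10⁻⁷ M
[Zn²⁺] = 3s = 5.1×10⁻⁷ M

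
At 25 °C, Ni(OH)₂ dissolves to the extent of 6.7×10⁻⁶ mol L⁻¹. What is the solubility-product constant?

Ksp = 1.2×10⁻¹⁵

Ni(OH)₂(s) ⇌ Ni²⁺(aq) + 2 OH⁻(aq)
If s mol/L of Ni(OH)₂ dissolves, [Ni²⁺] = s and [OH⁻] = 2s.
Ksp = [Ni²⁺][OH⁻]^2 = s · (2s)^2 = 4s^3
Ksp = 4 × (6.7×10⁻⁶)^3 = 1.2×10⁻¹⁵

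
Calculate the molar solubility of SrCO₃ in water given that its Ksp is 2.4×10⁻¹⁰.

SrCO₃(s) ⇌ Sr²⁺(aq) + CO₃²⁻(aq)
With molar solubility s: [Sr²⁺] = s, [CO₃²⁻] = s.
Ksp = [Sr²⁺][CO₃²⁻] = s · s = s^2
s^2 = 2.4×10⁻¹⁰
s = 1.5×10⁻⁵ M

1.5×10⁻⁵ M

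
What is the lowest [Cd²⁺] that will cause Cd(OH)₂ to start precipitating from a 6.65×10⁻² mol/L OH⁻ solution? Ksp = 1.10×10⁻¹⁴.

A salt starts to precipitate once the ion product Q reaches its Ksp.
Cd(OH)₂(s) ⇌ Cd²⁺(aq) + 2 OH⁻(aq)
Ksp = [Cd²⁺][OH⁻]^2 = [Cd²⁺](6.65×10⁻²)^2
[Cd²⁺] = 1.10×10⁻¹⁴ / (6.65×10⁻²)^2 = 2.49×10⁻¹²
[Cd²⁺] = 2.49×10⁻¹² mol/L

2.49×10⁻¹² M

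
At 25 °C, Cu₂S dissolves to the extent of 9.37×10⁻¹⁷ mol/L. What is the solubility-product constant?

Cu₂S(s) ⇌ 2 Cu⁺(aq) + S²⁻(aq)
For each mole of Cu₂S that dissolves per liter, [Cu⁺] = 2s and [S²⁻] = s; let s denote this solubility.
Ksp = [Cu⁺]^2[S²⁻] = (2s)^2 · s = 4s^3
Ksp = 4 × (9.37×10⁻¹⁷)^3 = 3.29×10⁻⁴⁸

Ksp = 3.29×10⁻⁴⁸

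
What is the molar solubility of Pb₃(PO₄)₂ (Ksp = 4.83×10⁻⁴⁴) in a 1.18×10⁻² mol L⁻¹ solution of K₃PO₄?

2.34×10⁻¹⁴ M

Pb₃(PO₄)₂(s) ⇌ 3 Pb²⁺(aq) + 2 PO₄³⁻(aq)
With PO₄³⁻ already at 1.18×10⁻² mol L⁻¹ and s small, take [PO₄³⁻] ≈ 1.18×10⁻² mol L⁻¹ and [Pb²⁺] = 3s.
Ksp = [Pb²⁺]^3[PO₄³⁻]^2 = (3s)^3(1.18×10⁻²)^2
(3s)^3 = 4.83×10⁻⁴⁴ / (1.18×10⁻²)^2 = 3.47×10⁻⁴⁰
s = 2.34×10⁻¹⁴ mol L⁻¹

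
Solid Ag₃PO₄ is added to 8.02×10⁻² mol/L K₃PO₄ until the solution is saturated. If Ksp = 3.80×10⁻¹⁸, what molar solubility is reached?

Ag₃PO₄(s) ⇌ 3 Ag⁺(aq) + PO₄³⁻(aq)
PO₄³⁻ is already present at 8.02×10⁻² mol/L. If s mol/L of Ag₃PO₄ dissolves, [Ag⁺] = 3s while [PO₄³⁻] ≈ 8.02×10⁻² mol/L.
Ksp = [Ag⁺]^3[PO₄³⁻] = (3s)^3(8.02×10⁻²)
(3s)^3 = 3.80×10⁻¹⁸ / (8.02×10⁻²) = 4.74×10⁻¹⁷
s = 1.21×10⁻⁶ mol/L

1.21×10⁻⁶ M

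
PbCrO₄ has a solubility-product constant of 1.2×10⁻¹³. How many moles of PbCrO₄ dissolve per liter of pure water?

3.5×10⁻⁷ M

PbCrO₄(s) ⇌ Pb²⁺(aq) + CrO₄²⁻(aq)
If s mol/L of PbCrO₄ dissolves, [Pb²⁺] = s and [CrO₄²⁻] = s.
Ksp = [Pb²⁺][CrO₄²⁻] = s · s = s^2
s^2 = 1.2×10⁻¹³
Taking the 2nd root, s = 3.5×10⁻⁷ mol/L.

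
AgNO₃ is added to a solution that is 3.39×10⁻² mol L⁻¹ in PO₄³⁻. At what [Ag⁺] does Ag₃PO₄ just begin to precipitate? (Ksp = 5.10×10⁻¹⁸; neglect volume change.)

5.32×10⁻⁶ M

Each salt precipitates once Q = Ksp for that salt.
Ag₃PO₄(s) ⇌ 3 Ag⁺(aq) + PO₄³⁻(aq)
Ksp = [Ag⁺]^3[PO₄³⁻] = [Ag⁺]^3(3.39×10⁻²)
[Ag⁺]^3 = 5.10×10⁻¹⁸ / (3.39×10⁻²) = 1.50×10⁻¹⁶
[Ag⁺] = 5.32×10⁻⁶ mol L⁻¹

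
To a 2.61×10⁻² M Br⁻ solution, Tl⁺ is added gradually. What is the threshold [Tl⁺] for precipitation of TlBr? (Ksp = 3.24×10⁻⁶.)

1.24×10⁻⁴ M

A salt starts to precipitate once the ion product Q reaches its Ksp.
TlBr(s) ⇌ Tl⁺(aq) + Br⁻(aq)
Ksp = [Tl⁺][Br⁻] = [Tl⁺](2.61×10⁻²)
[Tl⁺] = 3.24×10⁻⁶ / (2.61×10⁻²) = 1.24×10⁻⁴
[Tl⁺] = 1.24×10⁻⁴ M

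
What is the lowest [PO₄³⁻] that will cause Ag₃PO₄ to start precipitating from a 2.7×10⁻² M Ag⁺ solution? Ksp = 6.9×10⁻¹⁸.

A salt starts to precipitate once the ion product Q reaches its Ksp.
Ag₃PO₄(s) ⇌ 3 Ag⁺(aq) + PO₄³⁻(aq)
Ksp = [Ag⁺]^3[PO₄³⁻] = [PO₄³⁻](2.7×10⁻²)^3
[PO₄³⁻] = 6.9×10⁻¹⁸ / (2.7×10⁻²)^3 = 3.5×10⁻¹³
[PO₄³⁻] = 3.5×10⁻¹³ M

3.5×10⁻¹³ M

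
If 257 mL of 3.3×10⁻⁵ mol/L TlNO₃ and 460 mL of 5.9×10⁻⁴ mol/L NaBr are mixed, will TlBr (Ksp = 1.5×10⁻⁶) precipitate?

After mixing, V = 257 mL + 460 mL = 717 mL.
[Tl⁺] = (3.3×10⁻⁵)(257)/717 = 1.2×10⁻⁵ mol/L
[Br⁻] = (5.9×10⁻⁴)(460)/717 = 3.8×10⁻⁴ mol/L
Q = [Tl⁺][Br⁻] = 4.5×10⁻⁹
Since Q (4.5×10⁻⁹) is less than Ksp (1.5×10⁻⁶), no TlBr precipitates.

No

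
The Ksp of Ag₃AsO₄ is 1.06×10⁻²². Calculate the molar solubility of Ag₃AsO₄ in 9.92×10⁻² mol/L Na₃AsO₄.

Ag₃AsO₄(s) ⇌ 3 Ag⁺(aq) + AsO₄³⁻(aq)
With AsO₄³⁻ already at 9.92×10⁻² mol/L and s small, take [AsO₄³⁻] ≈ 9.92×10⁻² mol/L and [Ag⁺] = 3s.
Ksp = [Ag⁺]^3[AsO₄³⁻] = (3s)^3(9.92×10⁻²)
(3s)^3 = 1.06×10⁻²² / (9.92×10⁻²) = 1.07×10⁻²¹
s = 3.41×10⁻⁸ mol/L

3.41×10⁻⁸ M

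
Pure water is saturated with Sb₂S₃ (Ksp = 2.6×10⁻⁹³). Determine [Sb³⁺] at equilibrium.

Sb₂S₃(s) ⇌ 2 Sb³⁺(aq) + 3 S²⁻(aq)
For each mole of Sb₂S₃ that dissolves per liter, [Sb³⁺] = 2s and [S²⁻] = 3s; let s denote this solubility.
Ksp = [Sb³⁺]^2[S²⁻]^3 = (2s)^2 · (3s)^3 = 108s^5 = 2.6×10⁻⁹³
s = 1.2×10⁻¹⁹ mol/L
[Sb³⁺] = 2s = 2.4×10⁻¹⁹ mol/L

2.4×10⁻¹⁹ M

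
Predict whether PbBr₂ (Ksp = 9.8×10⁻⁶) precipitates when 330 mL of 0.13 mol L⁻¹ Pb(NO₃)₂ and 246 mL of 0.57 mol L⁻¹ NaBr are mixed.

Total volume after mixing = 330 + 246 = 576 mL.
[Pb²⁺] = (0.13)(330)/576 = 7.4×10⁻² mol L⁻¹
[Br⁻] = (0.57)(246)/576 = 0.24 mol L⁻¹
Q = [Pb²⁺][Br⁻]^2 = 4.4×10⁻³
Q = 4.4×10⁻³ > Ksp = 9.8×10⁻⁶, so the solution is supersaturated and PbBr₂ precipitates.

Yes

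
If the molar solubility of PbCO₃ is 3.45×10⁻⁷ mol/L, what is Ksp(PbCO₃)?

PbCO₃(s) ⇌ Pb²⁺(aq) + CO₃²⁻(aq)
For each mole of PbCO₃ that dissolves per liter, [Pb²⁺] = s and [CO₃²⁻] = s; let s denote this solubility.
Ksp = [Pb²⁺][CO₃²⁻] = s · s = s^2
Ksp = (3.45×10⁻⁷)^2 = 1.19×10⁻¹³

Ksp = 1.19×10⁻¹³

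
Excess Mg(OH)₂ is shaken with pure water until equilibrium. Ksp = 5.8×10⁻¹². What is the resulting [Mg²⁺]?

1.1×10⁻⁴ M

Mg(OH)₂(s) ⇌ Mg²⁺(aq) + 2 OH⁻(aq)
Call the molar solubility s, so that [Mg²⁺] = s and [OH⁻] = 2s.
Ksp = [Mg²⁺][OH⁻]^2 = s · (2s)^2 = 4s^3 = 5.8×10⁻¹²
s = 1.1×10⁻⁴ mol L⁻¹
[Mg²⁺] = s = 1.1×10⁻⁴ mol L⁻¹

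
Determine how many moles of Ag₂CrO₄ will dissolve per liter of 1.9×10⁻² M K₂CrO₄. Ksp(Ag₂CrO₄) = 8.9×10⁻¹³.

3.4×10⁻⁶ M

Ag₂CrO₄(s) ⇌ 2 Ag⁺(aq) + CrO₄²⁻(aq)
Let s be the solubility of Ag₂CrO₄ here. The common ion gives [CrO₄²⁻] ≈ 1.9×10⁻² M, and [Ag⁺] = 2s.
Ksp = [Ag⁺]^2[CrO₄²⁻] = (2s)^2(1.9×10⁻²)
(2s)^2 = 8.9×10⁻¹³ / (1.9×10⁻²) = 4.7×10⁻¹¹
s = 3.4×10⁻⁶ M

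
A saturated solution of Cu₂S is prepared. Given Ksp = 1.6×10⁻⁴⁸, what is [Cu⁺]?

1.5×10⁻¹⁶ M

Cu₂S(s) ⇌ 2 Cu⁺(aq) + S²⁻(aq)
With molar solubility s: [Cu⁺] = 2s, [S²⁻] = s.
Ksp = [Cu⁺]^2[S²⁻] = (2s)^2 · s = 4s^3 = 1.6×10⁻⁴⁸
s = 7.4×10⁻¹⁷ mol L⁻¹
[Cu⁺] = 2s = 1.5×10⁻¹⁶ mol L⁻¹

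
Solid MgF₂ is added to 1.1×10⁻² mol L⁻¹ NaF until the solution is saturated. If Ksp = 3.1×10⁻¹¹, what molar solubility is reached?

MgF₂(s) ⇌ Mg²⁺(aq) + 2 F⁻(aq)
Let s be the solubility of MgF₂ here. The common ion gives [F⁻] ≈ 1.1×10⁻² mol L⁻¹, and [Mg²⁺] = s.
Ksp = [Mg²⁺][F⁻]^2 = s(1.1×10⁻²)^2
s = 3.1×10⁻¹¹ / (1.1×10⁻²)^2 = 2.6×10⁻⁷
s = 2.6×10⁻⁷ mol L⁻¹

2.6×10⁻⁷ M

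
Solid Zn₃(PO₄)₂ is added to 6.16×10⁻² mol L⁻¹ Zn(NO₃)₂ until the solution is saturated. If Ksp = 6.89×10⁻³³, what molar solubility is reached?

2.71×10⁻¹⁵ M

Zn₃(PO₄)₂(s) ⇌ 3 Zn²⁺(aq) + 2 PO₄³⁻(aq)
Zn²⁺ is already present at 6.16×10⁻² mol L⁻¹. If s mol/L of Zn₃(PO₄)₂ dissolves, [PO₄³⁻] = 2s while [Zn²⁺] ≈ 6.16×10⁻² mol L⁻¹.
Ksp = [Zn²⁺]^3[PO₄³⁻]^2 = (6.16×10⁻²)^3(2s)^2
(2s)^2 = 6.89×10⁻³³ / (6.16×10⁻²)^3 = 2.95×10⁻²⁹
s = 2.71×10⁻¹⁵ mol L⁻¹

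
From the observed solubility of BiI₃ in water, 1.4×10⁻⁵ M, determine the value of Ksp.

Ksp = 1.0×10⁻¹⁸

BiI₃(s) ⇌ Bi³⁺(aq) + 3 I⁻(aq)
If s mol/L of BiI₃ dissolves, [Bi³⁺] = s and [I⁻] = 3s.
Ksp = [Bi³⁺][I⁻]^3 = s · (3s)^3 = 27s^4
Ksp = 27 × (1.4×10⁻⁵)^4 = 1.0×10⁻¹⁸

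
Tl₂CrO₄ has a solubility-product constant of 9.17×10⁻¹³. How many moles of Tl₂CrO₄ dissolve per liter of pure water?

6.12×10⁻⁵ M

Tl₂CrO₄(s) ⇌ 2 Tl⁺(aq) + CrO₄²⁻(aq)
With molar solubility s: [Tl⁺] = 2s, [CrO₄²⁻] = s.
Ksp = [Tl⁺]^2[CrO₄²⁻] = (2s)^2 · s = 4s^3
4s^3 = 9.17×10⁻¹³  ⇒  s^3 = 2.29×10⁻¹³
s = (2.29×10⁻¹³)^(1/3) = 6.12×10⁻⁵ mol/L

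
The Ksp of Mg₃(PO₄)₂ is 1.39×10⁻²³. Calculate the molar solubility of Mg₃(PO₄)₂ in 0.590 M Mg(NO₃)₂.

4.11×10⁻¹² M

Mg₃(PO₄)₂(s) ⇌ 3 Mg²⁺(aq) + 2 PO₄³⁻(aq)
Mg²⁺ is already present at 0.590 M. If s mol/L of Mg₃(PO₄)₂ dissolves, [PO₄³⁻] = 2s while [Mg²⁺] ≈ 0.590 M.
Ksp = [Mg²⁺]^3[PO₄³⁻]^2 = (0.590)^3(2s)^2
(2s)^2 = 1.39×10⁻²³ / (0.590)^3 = 6.77×10⁻²³
s = 4.11×10⁻¹² M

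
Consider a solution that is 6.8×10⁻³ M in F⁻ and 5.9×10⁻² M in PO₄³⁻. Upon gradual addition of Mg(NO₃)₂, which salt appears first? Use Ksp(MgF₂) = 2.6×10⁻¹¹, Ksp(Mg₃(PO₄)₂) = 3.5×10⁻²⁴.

Mg₃(PO₄)₂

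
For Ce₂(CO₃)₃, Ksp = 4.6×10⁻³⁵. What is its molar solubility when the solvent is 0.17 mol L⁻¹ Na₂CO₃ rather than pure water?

4.8×10⁻¹⁷ M

Ce₂(CO₃)₃(s) ⇌ 2 Ce³⁺(aq) + 3 CO₃²⁻(aq)
CO₃²⁻ is already present at 0.17 mol L⁻¹. If s mol/L of Ce₂(CO₃)₃ dissolves, [Ce³⁺] = 2s while [CO₃²⁻] ≈ 0.17 mol L⁻¹.
Ksp = [Ce³⁺]^2[CO₃²⁻]^3 = (2s)^2(0.17)^3
(2s)^2 = 4.6×10⁻³⁵ / (0.17)^3 = 9.4×10⁻³³
s = 4.8×10⁻¹⁷ mol L⁻¹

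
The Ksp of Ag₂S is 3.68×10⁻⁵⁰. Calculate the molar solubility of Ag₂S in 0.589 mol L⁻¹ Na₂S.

Ag₂S(s) ⇌ 2 Ag⁺(aq) + S²⁻(aq)
With S²⁻ already at 0.589 mol L⁻¹ and s small, take [S²⁻] ≈ 0.589 mol L⁻¹ and [Ag⁺] = 2s.
Ksp = [Ag⁺]^2[S²⁻] = (2s)^2(0.589)
(2s)^2 = 3.68×10⁻⁵⁰ / (0.589) = 6.25×10⁻⁵⁰
s = 1.25×10⁻²⁵ mol L⁻¹

1.25×10⁻²⁵ M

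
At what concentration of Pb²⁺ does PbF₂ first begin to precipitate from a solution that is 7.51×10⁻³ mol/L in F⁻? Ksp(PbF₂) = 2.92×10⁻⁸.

5.18×10⁻⁴ M

A salt starts to precipitate once the ion product Q reaches its Ksp.
PbF₂(s) ⇌ Pb²⁺(aq) + 2 F⁻(aq)
Ksp = [Pb²⁺][F⁻]^2 = [Pb²⁺](7.51×10⁻³)^2
[Pb²⁺] = 2.92×10⁻⁸ / (7.51×10⁻³)^2 = 5.18×10⁻⁴
[Pb²⁺] = 5.18×10⁻⁴ mol/L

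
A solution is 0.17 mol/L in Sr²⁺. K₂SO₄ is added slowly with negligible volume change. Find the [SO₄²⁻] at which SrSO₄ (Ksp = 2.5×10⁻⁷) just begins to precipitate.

1.5×10⁻⁶ M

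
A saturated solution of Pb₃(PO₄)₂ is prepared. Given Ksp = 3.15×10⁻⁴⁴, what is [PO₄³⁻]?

1.56×10⁻⁹ M

Pb₃(PO₄)₂(s) ⇌ 3 Pb²⁺(aq) + 2 PO₄³⁻(aq)
For each mole of Pb₃(PO₄)₂ that dissolves per liter, [Pb²⁺] = 3s and [PO₄³⁻] = 2s; let s denote this solubility.
Ksp = [Pb²⁺]^3[PO₄³⁻]^2 = (3s)^3 · (2s)^2 = 108s^5 = 3.15×10⁻⁴⁴
s = 7.82×10⁻¹⁰ M
[PO₄³⁻] = 2s = 1.56×10⁻⁹ M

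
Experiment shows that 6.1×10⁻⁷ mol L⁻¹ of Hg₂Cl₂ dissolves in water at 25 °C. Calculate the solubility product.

Ksp = 9.1×10⁻¹⁹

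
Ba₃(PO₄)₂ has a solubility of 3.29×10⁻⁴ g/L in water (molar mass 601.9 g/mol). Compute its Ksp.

Ksp = 5.27×10⁻³⁰

Molar solubility s = (3.29×10⁻⁴ g/L) / (601.9 g/mol) = 5.4660×10⁻⁷ mol/L
Ba₃(PO₄)₂(s) ⇌ 3 Ba²⁺(aq) + 2 PO₄³⁻(aq)
For each mole of Ba₃(PO₄)₂ that dissolves per liter, [Ba²⁺] = 3s and [PO₄³⁻] = 2s; let s denote this solubility.
Ksp = [Ba²⁺]^3[PO₄³⁻]^2 = (3s)^3 · (2s)^2 = 108s^5
Ksp = 108 × (5.4660×10⁻⁷)^5 = 5.27×10⁻³⁰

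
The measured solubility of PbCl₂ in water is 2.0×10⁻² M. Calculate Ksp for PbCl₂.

PbCl₂(s) ⇌ Pb²⁺(aq) + 2 Cl⁻(aq)
For each mole of PbCl₂ that dissolves per liter, [Pb²⁺] = s and [Cl⁻] = 2s; let s denote this solubility.
Ksp = [Pb²⁺][Cl⁻]^2 = s · (2s)^2 = 4s^3
Ksp = 4 × (2.0×10⁻²)^3 = 3.2×10⁻⁵

Ksp = 3.2×10⁻⁵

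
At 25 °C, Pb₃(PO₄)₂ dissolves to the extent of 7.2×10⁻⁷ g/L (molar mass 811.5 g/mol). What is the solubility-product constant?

Ksp = 5.9×10⁻⁴⁴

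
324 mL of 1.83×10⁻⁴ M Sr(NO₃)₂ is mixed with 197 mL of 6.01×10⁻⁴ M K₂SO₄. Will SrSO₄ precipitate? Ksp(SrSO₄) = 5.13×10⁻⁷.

After mixing, V = 324 mL + 197 mL = 521 mL.
[Sr²⁺] = (1.83×10⁻⁴)(324)/521 = 1.14×10⁻⁴ M
[SO₄²⁻] = (6.01×10⁻⁴)(197)/521 = 2.27×10⁻⁴ M
Q = [Sr²⁺][SO₄²⁻] = 2.59×10⁻⁸
Since Q (2.59×10⁻⁸) is less than Ksp (5.13×10⁻⁷), no SrSO₄ precipitates.

No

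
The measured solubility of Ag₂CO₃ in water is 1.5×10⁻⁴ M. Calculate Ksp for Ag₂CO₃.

Ksp = 1.4×10⁻¹¹

Ag₂CO₃(s) ⇌ 2 Ag⁺(aq) + CO₃²⁻(aq)
With molar solubility s: [Ag⁺] = 2s, [CO₃²⁻] = s.
Ksp = [Ag⁺]^2[CO₃²⁻] = (2s)^2 · s = 4s^3
Ksp = 4 × (1.5×10⁻⁴)^3 = 1.4×10⁻¹¹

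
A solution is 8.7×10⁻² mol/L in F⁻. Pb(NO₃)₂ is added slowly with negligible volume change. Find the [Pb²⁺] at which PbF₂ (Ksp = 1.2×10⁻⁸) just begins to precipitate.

The threshold for precipitation is Q = Ksp.
PbF₂(s) ⇌ Pb²⁺(aq) + 2 F⁻(aq)
Ksp = [Pb²⁺][F⁻]^2 = [Pb²⁺](8.7×10⁻²)^2
[Pb²⁺] = 1.2×10⁻⁸ / (8.7×10⁻²)^2 = 1.6×10⁻⁶
[Pb²⁺] = 1.6×10⁻⁶ mol/L

1.6×10⁻⁶ M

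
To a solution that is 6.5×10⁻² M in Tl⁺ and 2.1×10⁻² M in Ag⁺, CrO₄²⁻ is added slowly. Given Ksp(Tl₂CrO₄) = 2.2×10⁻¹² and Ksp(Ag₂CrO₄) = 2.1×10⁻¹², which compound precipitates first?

Tl₂CrO₄

A salt starts to precipitate once the ion product Q reaches its Ksp.
For Tl₂CrO₄: [CrO₄²⁻] = (Ksp/[Tl⁺]^2) = 5.2×10⁻¹⁰ M
For Ag₂CrO₄: [CrO₄²⁻] = (Ksp/[Ag⁺]^2) = 4.8×10⁻⁹ M
The smaller threshold [CrO₄²⁻] is reached first, so Tl₂CrO₄ precipitates first.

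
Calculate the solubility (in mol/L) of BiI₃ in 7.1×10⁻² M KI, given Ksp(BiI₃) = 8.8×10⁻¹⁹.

2.5×10⁻¹⁵ M

BiI₃(s) ⇌ Bi³⁺(aq) + 3 I⁻(aq)
The solution already contains I⁻ at 7.1×10⁻² M. Let s be the molar solubility of BiI₃.
[I⁻] ≈ 7.1×10⁻² M (common ion dominates); [Bi³⁺] = s.
Ksp = [Bi³⁺][I⁻]^3 = s(7.1×10⁻²)^3
s = 8.8×10⁻¹⁹ / (7.1×10⁻²)^3 = 2.5×10⁻¹⁵
s = 2.5×10⁻¹⁵ M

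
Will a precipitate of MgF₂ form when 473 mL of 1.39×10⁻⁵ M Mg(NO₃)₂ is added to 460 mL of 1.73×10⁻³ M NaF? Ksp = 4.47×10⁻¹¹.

No

Total volume after mixing = 473 + 460 = 933 mL.
[Mg²⁺] = (1.39×10⁻⁵)(473)/933 = 7.05×10⁻⁶ M
[F⁻] = (1.73×10⁻³)(460)/933 = 8.53×10⁻⁴ M
Q = [Mg²⁺][F⁻]^2 = 5.13×10⁻¹²
Since Q (5.13×10⁻¹²) is less than Ksp (4.47×10⁻¹¹), no MgF₂ precipitates.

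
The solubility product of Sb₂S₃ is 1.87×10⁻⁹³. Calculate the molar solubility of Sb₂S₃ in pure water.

1.12×10⁻¹⁹ M

Sb₂S₃(s) ⇌ 2 Sb³⁺(aq) + 3 S²⁻(aq)
Call the molar solubility s, so that [Sb³⁺] = 2s and [S²⁻] = 3s.
Ksp = [Sb³⁺]^2[S²⁻]^3 = (2s)^2 · (3s)^3 = 108s^5
108s^5 = 1.87×10⁻⁹³  ⇒  s^5 = 1.73×10⁻⁹⁵
s = 1.12×10⁻¹⁹ mol L⁻¹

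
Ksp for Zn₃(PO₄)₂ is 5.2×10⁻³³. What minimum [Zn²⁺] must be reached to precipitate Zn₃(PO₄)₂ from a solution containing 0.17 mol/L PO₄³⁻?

Precipitation begins when Q = Ksp.
Zn₃(PO₄)₂(s) ⇌ 3 Zn²⁺(aq) + 2 PO₄³⁻(aq)
Ksp = [Zn²⁺]^3[PO₄³⁻]^2 = [Zn²⁺]^3(0.17)^2
[Zn²⁺]^3 = 5.2×10⁻³³ / (0.17)^2 = 1.8×10⁻³¹
[Zn²⁺] = 5.6×10⁻¹¹ mol/L

5.6×10⁻¹¹ M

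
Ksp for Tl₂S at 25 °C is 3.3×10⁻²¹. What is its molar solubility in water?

9.4×10⁻⁸ M

Tl₂S(s) ⇌ 2 Tl⁺(aq) + S²⁻(aq)
Call the molar solubility s, so that [Tl⁺] = 2s and [S²⁻] = s.
Ksp = [Tl⁺]^2[S²⁻] = (2s)^2 · s = 4s^3
4s^3 = 3.3×10⁻²¹  ⇒  s^3 = 8.3×10⁻²²
s = (8.3×10⁻²²)^(1/3) = 9.4×10⁻⁸ mol/L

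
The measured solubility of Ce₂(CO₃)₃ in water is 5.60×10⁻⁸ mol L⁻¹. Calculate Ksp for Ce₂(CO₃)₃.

Ksp = 5.95×10⁻³⁵

Ce₂(CO₃)₃(s) ⇌ 2 Ce³⁺(aq) + 3 CO₃²⁻(aq)
If s mol/L of Ce₂(CO₃)₃ dissolves, [Ce³⁺] = 2s and [CO₃²⁻] = 3s.
Ksp = [Ce³⁺]^2[CO₃²⁻]^3 = (2s)^2 · (3s)^3 = 108s^5
Ksp = 108 × (5.60×10⁻⁸)^5 = 5.95×10⁻³⁵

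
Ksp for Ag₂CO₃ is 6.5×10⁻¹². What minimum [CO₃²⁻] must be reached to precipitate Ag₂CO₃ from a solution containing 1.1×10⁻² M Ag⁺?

5.4×10⁻⁸ M

A salt starts to precipitate once the ion product Q reaches its Ksp.
Ag₂CO₃(s) ⇌ 2 Ag⁺(aq) + CO₃²⁻(aq)
Ksp = [Ag⁺]^2[CO₃²⁻] = [CO₃²⁻](1.1×10⁻²)^2
[CO₃²⁻] = 6.5×10⁻¹² / (1.1×10⁻²)^2 = 5.4×10⁻⁸
[CO₃²⁻] = 5.4×10⁻⁸ M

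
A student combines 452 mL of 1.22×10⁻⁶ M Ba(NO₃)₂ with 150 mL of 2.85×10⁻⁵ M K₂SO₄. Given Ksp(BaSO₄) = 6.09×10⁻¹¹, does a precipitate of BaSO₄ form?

No

Total volume after mixing = 452 + 150 = 602 mL.
[Ba²⁺] = (1.22×10⁻⁶)(452)/602 = 9.16×10⁻⁷ M
[SO₄²⁻] = (2.85×10⁻⁵)(150)/602 = 7.10×10⁻⁶ M
Q = [Ba²⁺][SO₄²⁻] = 6.50×10⁻¹²
Since Q (6.50×10⁻¹²) is less than Ksp (6.09×10⁻¹¹), no BaSO₄ precipitates.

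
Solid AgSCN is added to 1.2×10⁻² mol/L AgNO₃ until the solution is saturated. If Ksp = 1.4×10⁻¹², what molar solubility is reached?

AgSCN(s) ⇌ Ag⁺(aq) + SCN⁻(aq)
Let s be the solubility of AgSCN here. The common ion gives [Ag⁺] ≈ 1.2×10⁻² mol/L, and [SCN⁻] = s.
Ksp = [Ag⁺][SCN⁻] = (1.2×10⁻²)s
s = 1.4×10⁻¹² / (1.2×10⁻²) = 1.2×10⁻¹⁰
s = 1.2×10⁻¹⁰ mol/L

1.2×10⁻¹⁰ M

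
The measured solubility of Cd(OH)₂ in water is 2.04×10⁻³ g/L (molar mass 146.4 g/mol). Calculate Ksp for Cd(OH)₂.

Ksp = 1.08×10⁻¹⁴

s = (2.04×10⁻³ g L⁻¹)/(146.4 g mol⁻¹) = 1.3934×10⁻⁵ M
Cd(OH)₂(s) ⇌ Cd²⁺(aq) + 2 OH⁻(aq)
If s mol/L of Cd(OH)₂ dissolves, [Cd²⁺] = s and [OH⁻] = 2s.
Ksp = [Cd²⁺][OH⁻]^2 = s · (2s)^2 = 4s^3
Ksp = 4 × (1.3934×10⁻⁵)^3 = 1.08×10⁻¹⁴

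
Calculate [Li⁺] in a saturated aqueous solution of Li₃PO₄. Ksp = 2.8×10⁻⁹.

Li₃PO₄(s) ⇌ 3 Li⁺(aq) + PO₄³⁻(aq)
With molar solubility s: [Li⁺] = 3s, [PO₄³⁻] = s.
Ksp = [Li⁺]^3[PO₄³⁻] = (3s)^3 · s = 27s^4 = 2.8×10⁻⁹
s = 3.2×10⁻³ M
[Li⁺] = 3s = 9.6×10⁻³ M

9.6×10⁻³ M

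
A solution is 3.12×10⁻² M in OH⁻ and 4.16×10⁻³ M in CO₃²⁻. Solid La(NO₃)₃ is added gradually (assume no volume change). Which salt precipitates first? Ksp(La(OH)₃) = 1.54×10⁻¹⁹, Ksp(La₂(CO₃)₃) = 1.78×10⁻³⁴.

La(OH)₃

Precipitation of each salt begins when its ion product equals Ksp.
For La(OH)₃: [La³⁺] = (Ksp/[OH⁻]^3) = 5.07×10⁻¹⁵ M
For La₂(CO₃)₃: [La³⁺] = (Ksp/[CO₃²⁻]^3)^(1/2) = 4.97×10⁻¹⁴ M
Since La(OH)₃ needs less La³⁺ to reach saturation, it precipitates first.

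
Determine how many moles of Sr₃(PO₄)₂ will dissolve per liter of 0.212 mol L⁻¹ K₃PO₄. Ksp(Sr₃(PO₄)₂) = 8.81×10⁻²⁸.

8.99×10⁻¹⁰ M

Sr₃(PO₄)₂(s) ⇌ 3 Sr²⁺(aq) + 2 PO₄³⁻(aq)
Let s be the solubility of Sr₃(PO₄)₂ here. The common ion gives [PO₄³⁻] ≈ 0.212 mol L⁻¹, and [Sr²⁺] = 3s.
Ksp = [Sr²⁺]^3[PO₄³⁻]^2 = (3s)^3(0.212)^2
(3s)^3 = 8.81×10⁻²⁸ / (0.212)^2 = 1.96×10⁻²⁶
s = 8.99×10⁻¹⁰ mol L⁻¹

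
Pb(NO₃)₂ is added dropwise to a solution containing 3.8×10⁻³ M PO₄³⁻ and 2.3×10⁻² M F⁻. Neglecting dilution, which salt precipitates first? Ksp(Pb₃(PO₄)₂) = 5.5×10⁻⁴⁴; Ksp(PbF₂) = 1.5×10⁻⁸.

Pb₃(PO₄)₂

Precipitation begins when Q = Ksp.
For Pb₃(PO₄)₂: [Pb²⁺] = (Ksp/[PO₄³⁻]^2)^(1/3) = 1.6×10⁻¹³ M
For PbF₂: [Pb²⁺] = (Ksp/[F⁻]^2) = 2.8×10⁻⁵ M
Since Pb₃(PO₄)₂ needs less Pb²⁺ to reach saturation, it precipitates first.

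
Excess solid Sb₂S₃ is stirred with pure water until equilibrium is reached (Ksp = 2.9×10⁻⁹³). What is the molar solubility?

1.2×10⁻¹⁹ M

Sb₂S₃(s) ⇌ 2 Sb³⁺(aq) + 3 S²⁻(aq)
If s mol/L of Sb₂S₃ dissolves, [Sb³⁺] = 2s and [S²⁻] = 3s.
Ksp = [Sb³⁺]^2[S²⁻]^3 = (2s)^2 · (3s)^3 = 108s^5
108s^5 = 2.9×10⁻⁹³  ⇒  s^5 = 2.7×10⁻⁹⁵
s = (2.7×10⁻⁹⁵)^(1/5) = 1.2×10⁻¹⁹ M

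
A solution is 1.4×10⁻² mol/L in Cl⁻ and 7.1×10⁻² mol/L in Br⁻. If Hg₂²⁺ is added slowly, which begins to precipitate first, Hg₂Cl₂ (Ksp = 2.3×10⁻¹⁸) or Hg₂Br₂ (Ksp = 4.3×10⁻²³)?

Precipitation begins when Q = Ksp.
For Hg₂Cl₂: [Hg₂²⁺] = (Ksp/[Cl⁻]^2) = 1.2×10⁻¹⁴ mol/L
For Hg₂Br₂: [Hg₂²⁺] = (Ksp/[Br⁻]^2) = 8.5×10⁻²¹ mol/L
The smaller threshold [Hg₂²⁺] is reached first, so Hg₂Br₂ precipitates first.

Hg₂Br₂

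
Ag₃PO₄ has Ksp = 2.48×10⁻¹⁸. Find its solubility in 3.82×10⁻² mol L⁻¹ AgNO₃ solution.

Ag₃PO₄(s) ⇌ 3 Ag⁺(aq) + PO₄³⁻(aq)
Ag⁺ is already present at 3.82×10⁻² mol L⁻¹. If s mol/L of Ag₃PO₄ dissolves, [PO₄³⁻] = s while [Ag⁺] ≈ 3.82×10⁻² mol L⁻¹.
Ksp = [Ag⁺]^3[PO₄³⁻] = (3.82×10⁻²)^3s
s = 2.48×10⁻¹⁸ / (3.82×10⁻²)^3 = 4.45×10⁻¹⁴
s = 4.45×10⁻¹⁴ mol L⁻¹

4.45×10⁻¹⁴ M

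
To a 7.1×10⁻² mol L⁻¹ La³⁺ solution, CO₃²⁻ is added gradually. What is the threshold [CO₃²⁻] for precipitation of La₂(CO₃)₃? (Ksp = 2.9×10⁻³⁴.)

3.9×10⁻¹¹ M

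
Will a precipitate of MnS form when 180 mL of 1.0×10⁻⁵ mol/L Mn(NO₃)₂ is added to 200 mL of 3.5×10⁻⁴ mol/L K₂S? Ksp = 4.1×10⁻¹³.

After mixing, V = 180 mL + 200 mL = 380 mL.
[Mn²⁺] = (1.0×10⁻⁵)(180)/380 = 4.7×10⁻⁶ mol/L
[S²⁻] = (3.5×10⁻⁴)(200)/380 = 1.8×10⁻⁴ mol/L
Q = [Mn²⁺][S²⁻] = 8.7×10⁻¹⁰
Since Q (8.7×10⁻¹⁰) exceeds Ksp (4.1×10⁻¹³), MnS will precipitate.

Yes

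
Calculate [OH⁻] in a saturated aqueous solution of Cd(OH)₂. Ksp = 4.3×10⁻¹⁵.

2.0×10⁻⁵ M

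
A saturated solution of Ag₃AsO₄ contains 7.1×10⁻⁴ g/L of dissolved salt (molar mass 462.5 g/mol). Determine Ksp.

Convert to molarity: s = 7.1×10⁻⁴ / 462.5 = 1.535×10⁻⁶ mol/L
Ag₃AsO₄(s) ⇌ 3 Ag⁺(aq) + AsO₄³⁻(aq)
Call the molar solubility s, so that [Ag⁺] = 3s and [AsO₄³⁻] = s.
Ksp = [Ag⁺]^3[AsO₄³⁻] = (3s)^3 · s = 27s^4
Ksp = 27 × (1.535×10⁻⁶)^4 = 1.5×10⁻²²

Ksp = 1.5×10⁻²²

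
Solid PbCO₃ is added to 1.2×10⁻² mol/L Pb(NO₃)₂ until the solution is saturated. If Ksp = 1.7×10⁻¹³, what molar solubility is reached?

PbCO₃(s) ⇌ Pb²⁺(aq) + CO₃²⁻(aq)
Let s be the solubility of PbCO₃ here. The common ion gives [Pb²⁺] ≈ 1.2×10⁻² mol/L, and [CO₃²⁻] = s.
Ksp = [Pb²⁺][CO₃²⁻] = (1.2×10⁻²)s
s = 1.7×10⁻¹³ / (1.2×10⁻²) = 1.4×10⁻¹¹
s = 1.4×10⁻¹¹ mol/L

1.4×10⁻¹¹ M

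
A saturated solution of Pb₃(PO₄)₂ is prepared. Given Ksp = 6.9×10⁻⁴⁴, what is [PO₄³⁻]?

1.8×10⁻⁹ M

Pb₃(PO₄)₂(s) ⇌ 3 Pb²⁺(aq) + 2 PO₄³⁻(aq)
For each mole of Pb₃(PO₄)₂ that dissolves per liter, [Pb²⁺] = 3s and [PO₄³⁻] = 2s; let s denote this solubility.
Ksp = [Pb²⁺]^3[PO₄³⁻]^2 = (3s)^3 · (2s)^2 = 108s^5 = 6.9×10⁻⁴⁴
s = 9.1×10⁻¹⁰ mol/L
[PO₄³⁻] = 2s = 1.8×10⁻⁹ mol/L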